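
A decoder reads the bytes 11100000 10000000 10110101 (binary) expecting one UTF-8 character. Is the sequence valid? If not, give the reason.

Leading byte 0xE0 = 11100000 → 3-byte form.
Continuation bytes all match 10xxxxxx. Payload decodes to 0x35.
But 0x35 < 0x800, the minimum for a 3-byte sequence — this is an overlong encoding.

invalid (overlong encoding)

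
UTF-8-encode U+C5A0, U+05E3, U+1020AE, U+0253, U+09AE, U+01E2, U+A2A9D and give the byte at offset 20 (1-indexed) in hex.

0x9D

1-indexed offset 20 is 0-indexed offset 19.
U+C5A0 → 3-byte form EC 96 A0 at offsets 0–2.
U+05E3 → 2-byte form D7 A3 at offsets 3–4.
U+1020AE → 4-byte form F4 82 82 AE at offsets 5–8.
U+0253 → 2-byte form C9 93 at offsets 9–10.
U+09AE → 3-byte form E0 A6 AE at offsets 11–13.
U+01E2 → 2-byte form C7 A2 at offsets 14–15.
U+A2A9D → 4-byte form F2 A2 AA 9D at offsets 16–19.
Offset 19 falls in char 7's range; it's byte 4 of F2 A2 AA 9D = 0x9D.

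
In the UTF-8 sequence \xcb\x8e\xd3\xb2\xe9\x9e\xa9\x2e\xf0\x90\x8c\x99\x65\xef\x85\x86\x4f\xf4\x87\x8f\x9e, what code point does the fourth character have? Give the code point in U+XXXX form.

U+002E

Offset 0: leading byte 0xCB = 11001011 → 2-byte char #1 = CB 8E.
Offset 2: leading byte 0xD3 = 11010011 → 2-byte char #2 = D3 B2.
Offset 4: leading byte 0xE9 = 11101001 → 3-byte char #3 = E9 9E A9.
Offset 7: leading byte 0x2E = 00101110 → 1-byte char #4 = 2E.
Leading byte 0x2E = 00101110 matches 0xxxxxxx → 1-byte sequence.
Byte 1: 0x2E = 00101110, payload 0101110 (7 bits).
Concatenate: 0101110 = 0x2E (7 bits → U+002E).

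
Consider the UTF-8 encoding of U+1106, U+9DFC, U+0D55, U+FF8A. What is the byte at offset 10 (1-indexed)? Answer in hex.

1-indexed offset 10 is 0-indexed offset 9.
U+1106 → 3-byte form E1 84 86 at offsets 0–2.
U+9DFC → 3-byte form E9 B7 BC at offsets 3–5.
U+0D55 → 3-byte form E0 B5 95 at offsets 6–8.
U+FF8A → 3-byte form EF BE 8A at offsets 9–11.
Offset 9 falls in char 4's range; it's byte 1 of EF BE 8A = 0xEF.

0xEF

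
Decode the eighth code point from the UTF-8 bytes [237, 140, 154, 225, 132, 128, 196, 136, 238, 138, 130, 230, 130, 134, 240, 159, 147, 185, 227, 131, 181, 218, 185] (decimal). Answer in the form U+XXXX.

Offset 0: leading byte 0xED = 11101101 → 3-byte char #1 = ED 8C 9A.
Offset 3: leading byte 0xE1 = 11100001 → 3-byte char #2 = E1 84 80.
Offset 6: leading byte 0xC4 = 11000100 → 2-byte char #3 = C4 88.
Offset 8: leading byte 0xEE = 11101110 → 3-byte char #4 = EE 8A 82.
Offset 11: leading byte 0xE6 = 11100110 → 3-byte char #5 = E6 82 86.
Offset 14: leading byte 0xF0 = 11110000 → 4-byte char #6 = F0 9F 93 B9.
Offset 18: leading byte 0xE3 = 11100011 → 3-byte char #7 = E3 83 B5.
Offset 21: leading byte 0xDA = 11011010 → 2-byte char #8 = DA B9.
Leading byte 0xDA = 11011010 matches 110xxxxx → 2-byte sequence.
Byte 1: 0xDA = 11011010, payload 11010 (5 bits).
Byte 2: 0xB9 = 10111001 (10xxxxxx ✓), payload 111001.
Concatenate: 11010111001 = 0x6B9 (11 bits → U+06B9).

U+06B9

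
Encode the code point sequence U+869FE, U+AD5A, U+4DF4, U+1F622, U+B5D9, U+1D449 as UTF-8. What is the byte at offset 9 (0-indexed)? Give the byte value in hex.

U+869FE → 4-byte form F2 86 A7 BE at offsets 0–3.
U+AD5A → 3-byte form EA B5 9A at offsets 4–6.
U+4DF4 → 3-byte form E4 B7 B4 at offsets 7–9.
Offset 9 falls in char 3's range; it's byte 3 of E4 B7 B4 = 0xB4.

0xB4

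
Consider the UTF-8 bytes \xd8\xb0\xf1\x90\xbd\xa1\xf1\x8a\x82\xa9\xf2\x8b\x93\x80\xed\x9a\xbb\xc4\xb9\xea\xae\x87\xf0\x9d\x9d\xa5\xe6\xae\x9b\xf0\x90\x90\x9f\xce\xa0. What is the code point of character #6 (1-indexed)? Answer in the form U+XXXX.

Offset 0: leading byte 0xD8 = 11011000 → 2-byte char #1 = D8 B0.
Offset 2: leading byte 0xF1 = 11110001 → 4-byte char #2 = F1 90 BD A1.
Offset 6: leading byte 0xF1 = 11110001 → 4-byte char #3 = F1 8A 82 A9.
Offset 10: leading byte 0xF2 = 11110010 → 4-byte char #4 = F2 8B 93 80.
Offset 14: leading byte 0xED = 11101101 → 3-byte char #5 = ED 9A BB.
Offset 17: leading byte 0xC4 = 11000100 → 2-byte char #6 = C4 B9.
Leading byte 0xC4 = 11000100 matches 110xxxxx → 2-byte sequence.
Byte 1: 0xC4 = 11000100, payload 00100 (5 bits).
Byte 2: 0xB9 = 10111001 (10xxxxxx ✓), payload 111001.
Concatenate: 00100111001 = 0x139 (11 bits → U+0139).

U+0139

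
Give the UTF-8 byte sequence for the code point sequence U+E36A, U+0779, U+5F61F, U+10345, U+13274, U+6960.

EE 8D AA DD B9 F1 9F 98 9F F0 90 8D 85 F0 93 89 B4 E6 A5 A0

U+E36A: 3-byte form → EE 8D AA.
U+0779: 2-byte form → DD B9.
U+5F61F: 4-byte form → F1 9F 98 9F.
U+10345: 4-byte form → F0 90 8D 85.
U+13274: 4-byte form → F0 93 89 B4.
U+6960: 3-byte form → E6 A5 A0.
Concatenated (20 bytes): EE 8D AA DD B9 F1 9F 98 9F F0 90 8D 85 F0 93 89 B4 E6 A5 A0.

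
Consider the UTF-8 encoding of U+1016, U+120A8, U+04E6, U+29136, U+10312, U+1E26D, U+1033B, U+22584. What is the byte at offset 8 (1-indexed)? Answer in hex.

0xD3

1-indexed offset 8 is 0-indexed offset 7.
U+1016 → 3-byte form E1 80 96 at offsets 0–2.
U+120A8 → 4-byte form F0 92 82 A8 at offsets 3–6.
U+04E6 → 2-byte form D3 A6 at offsets 7–8.
Offset 7 falls in char 3's range; it's byte 1 of D3 A6 = 0xD3.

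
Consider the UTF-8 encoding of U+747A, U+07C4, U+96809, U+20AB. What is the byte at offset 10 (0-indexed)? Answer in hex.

U+747A → 3-byte form E7 91 BA at offsets 0–2.
U+07C4 → 2-byte form DF 84 at offsets 3–4.
U+96809 → 4-byte form F2 96 A0 89 at offsets 5–8.
U+20AB → 3-byte form E2 82 AB at offsets 9–11.
Offset 10 falls in char 4's range; it's byte 2 of E2 82 AB = 0x82.

0x82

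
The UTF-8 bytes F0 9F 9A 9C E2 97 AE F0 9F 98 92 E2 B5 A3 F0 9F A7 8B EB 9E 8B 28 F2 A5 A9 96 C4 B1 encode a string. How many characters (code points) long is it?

Byte at offset 0: 0xF0 = 11110000 → 4-byte char (#1). Advance 4.
Byte at offset 4: 0xE2 = 11100010 → 3-byte char (#2). Advance 3.
Byte at offset 7: 0xF0 = 11110000 → 4-byte char (#3). Advance 4.
Byte at offset 11: 0xE2 = 11100010 → 3-byte char (#4). Advance 3.
Byte at offset 14: 0xF0 = 11110000 → 4-byte char (#5). Advance 4.
Byte at offset 18: 0xEB = 11101011 → 3-byte char (#6). Advance 3.
Byte at offset 21: 0x28 = 00101000 → 1-byte char (#7). Advance 1.
Byte at offset 22: 0xF2 = 11110010 → 4-byte char (#8). Advance 4.
Byte at offset 26: 0xC4 = 11000100 → 2-byte char (#9). Advance 2.
Reached end at offset 28 after 9 code points.

9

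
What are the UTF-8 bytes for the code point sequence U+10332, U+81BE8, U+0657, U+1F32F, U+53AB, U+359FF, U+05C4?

U+10332: 4-byte form → F0 90 8C B2.
U+81BE8: 4-byte form → F2 81 AF A8.
U+0657: 2-byte form → D9 97.
U+1F32F: 4-byte form → F0 9F 8C AF.
U+53AB: 3-byte form → E5 8E AB.
U+359FF: 4-byte form → F0 B5 A7 BF.
U+05C4: 2-byte form → D7 84.
Concatenated (23 bytes): F0 90 8C B2 F2 81 AF A8 D9 97 F0 9F 8C AF E5 8E AB F0 B5 A7 BF D7 84.

F0 90 8C B2 F2 81 AF A8 D9 97 F0 9F 8C AF E5 8E AB F0 B5 A7 BF D7 84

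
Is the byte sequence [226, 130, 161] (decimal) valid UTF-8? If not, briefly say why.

valid

Leading byte 0xE2 = 11100010 → 3-byte form.
Continuation bytes 0x82=10000010, 0xA1=10100001 all match 10xxxxxx.
Decoded value 0x20A1 is ≥ 0x800 (shortest form) and not a surrogate.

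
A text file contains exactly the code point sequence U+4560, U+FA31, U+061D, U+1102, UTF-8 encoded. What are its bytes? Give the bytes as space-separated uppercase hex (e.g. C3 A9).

U+4560: 3-byte form → E4 95 A0.
U+FA31: 3-byte form → EF A8 B1.
U+061D: 2-byte form → D8 9D.
U+1102: 3-byte form → E1 84 82.
Concatenated (11 bytes): E4 95 A0 EF A8 B1 D8 9D E1 84 82.

E4 95 A0 EF A8 B1 D8 9D E1 84 82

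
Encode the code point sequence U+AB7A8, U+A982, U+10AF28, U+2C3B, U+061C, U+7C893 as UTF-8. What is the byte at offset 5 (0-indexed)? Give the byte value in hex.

0xA6

U+AB7A8 → 4-byte form F2 AB 9E A8 at offsets 0–3.
U+A982 → 3-byte form EA A6 82 at offsets 4–6.
Offset 5 falls in char 2's range; it's byte 2 of EA A6 82 = 0xA6.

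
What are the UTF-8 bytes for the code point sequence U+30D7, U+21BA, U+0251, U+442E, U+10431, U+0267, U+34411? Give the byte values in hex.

U+30D7: 3-byte form → E3 83 97.
U+21BA: 3-byte form → E2 86 BA.
U+0251: 2-byte form → C9 91.
U+442E: 3-byte form → E4 90 AE.
U+10431: 4-byte form → F0 90 90 B1.
U+0267: 2-byte form → C9 A7.
U+34411: 4-byte form → F0 B4 90 91.
Concatenated (21 bytes): E3 83 97 E2 86 BA C9 91 E4 90 AE F0 90 90 B1 C9 A7 F0 B4 90 91.

E3 83 97 E2 86 BA C9 91 E4 90 AE F0 90 90 B1 C9 A7 F0 B4 90 91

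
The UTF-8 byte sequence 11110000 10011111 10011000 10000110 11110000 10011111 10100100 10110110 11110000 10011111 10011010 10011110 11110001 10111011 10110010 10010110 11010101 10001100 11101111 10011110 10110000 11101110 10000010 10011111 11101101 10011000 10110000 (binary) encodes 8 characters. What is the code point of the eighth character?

Offset 0: leading byte 0xF0 = 11110000 → 4-byte char #1 = F0 9F 98 86.
Offset 4: leading byte 0xF0 = 11110000 → 4-byte char #2 = F0 9F A4 B6.
Offset 8: leading byte 0xF0 = 11110000 → 4-byte char #3 = F0 9F 9A 9E.
Offset 12: leading byte 0xF1 = 11110001 → 4-byte char #4 = F1 BB B2 96.
Offset 16: leading byte 0xD5 = 11010101 → 2-byte char #5 = D5 8C.
Offset 18: leading byte 0xEF = 11101111 → 3-byte char #6 = EF 9E B0.
Offset 21: leading byte 0xEE = 11101110 → 3-byte char #7 = EE 82 9F.
Offset 24: leading byte 0xED = 11101101 → 3-byte char #8 = ED 98 B0.
Leading byte 0xED = 11101101 matches 1110xxxx → 3-byte sequence.
Byte 1: 0xED = 11101101, payload 1101 (4 bits).
Byte 2: 0x98 = 10011000 (10xxxxxx ✓), payload 011000.
Byte 3: 0xB0 = 10110000 (10xxxxxx ✓), payload 110000.
Concatenate: 1101011000110000 = 0xD630 (16 bits → U+D630).

U+D630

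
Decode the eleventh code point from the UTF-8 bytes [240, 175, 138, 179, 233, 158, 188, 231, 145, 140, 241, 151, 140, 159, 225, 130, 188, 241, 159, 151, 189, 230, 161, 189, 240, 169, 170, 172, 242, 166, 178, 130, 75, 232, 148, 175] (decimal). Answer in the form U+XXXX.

Offset 0: leading byte 0xF0 = 11110000 → 4-byte char #1 = F0 AF 8A B3.
Offset 4: leading byte 0xE9 = 11101001 → 3-byte char #2 = E9 9E BC.
Offset 7: leading byte 0xE7 = 11100111 → 3-byte char #3 = E7 91 8C.
Offset 10: leading byte 0xF1 = 11110001 → 4-byte char #4 = F1 97 8C 9F.
Offset 14: leading byte 0xE1 = 11100001 → 3-byte char #5 = E1 82 BC.
Offset 17: leading byte 0xF1 = 11110001 → 4-byte char #6 = F1 9F 97 BD.
Offset 21: leading byte 0xE6 = 11100110 → 3-byte char #7 = E6 A1 BD.
Offset 24: leading byte 0xF0 = 11110000 → 4-byte char #8 = F0 A9 AA AC.
Offset 28: leading byte 0xF2 = 11110010 → 4-byte char #9 = F2 A6 B2 82.
Offset 32: leading byte 0x4B = 01001011 → 1-byte char #10 = 4B.
Offset 33: leading byte 0xE8 = 11101000 → 3-byte char #11 = E8 94 AF.
Leading byte 0xE8 = 11101000 matches 1110xxxx → 3-byte sequence.
Byte 1: 0xE8 = 11101000, payload 1000 (4 bits).
Byte 2: 0x94 = 10010100 (10xxxxxx ✓), payload 010100.
Byte 3: 0xAF = 10101111 (10xxxxxx ✓), payload 101111.
Concatenate: 1000010100101111 = 0x852F (16 bits → U+852F).

U+852F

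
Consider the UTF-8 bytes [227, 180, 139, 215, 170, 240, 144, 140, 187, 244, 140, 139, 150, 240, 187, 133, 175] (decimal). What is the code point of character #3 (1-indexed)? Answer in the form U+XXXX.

U+1033B

Offset 0: leading byte 0xE3 = 11100011 → 3-byte char #1 = E3 B4 8B.
Offset 3: leading byte 0xD7 = 11010111 → 2-byte char #2 = D7 AA.
Offset 5: leading byte 0xF0 = 11110000 → 4-byte char #3 = F0 90 8C BB.
Leading byte 0xF0 = 11110000 matches 11110xxx → 4-byte sequence.
Byte 1: 0xF0 = 11110000, payload 000 (3 bits).
Byte 2: 0x90 = 10010000 (10xxxxxx ✓), payload 010000.
Byte 3: 0x8C = 10001100 (10xxxxxx ✓), payload 001100.
Byte 4: 0xBB = 10111011 (10xxxxxx ✓), payload 111011.
Concatenate: 000010000001100111011 = 0x1033B (21 bits → U+1033B).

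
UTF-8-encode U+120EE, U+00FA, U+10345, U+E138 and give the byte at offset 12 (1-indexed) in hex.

0x84

1-indexed offset 12 is 0-indexed offset 11.
U+120EE → 4-byte form F0 92 83 AE at offsets 0–3.
U+00FA → 2-byte form C3 BA at offsets 4–5.
U+10345 → 4-byte form F0 90 8D 85 at offsets 6–9.
U+E138 → 3-byte form EE 84 B8 at offsets 10–12.
Offset 11 falls in char 4's range; it's byte 2 of EE 84 B8 = 0x84.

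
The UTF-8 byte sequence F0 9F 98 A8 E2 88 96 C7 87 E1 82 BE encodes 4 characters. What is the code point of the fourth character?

Offset 0: leading byte 0xF0 = 11110000 → 4-byte char #1 = F0 9F 98 A8.
Offset 4: leading byte 0xE2 = 11100010 → 3-byte char #2 = E2 88 96.
Offset 7: leading byte 0xC7 = 11000111 → 2-byte char #3 = C7 87.
Offset 9: leading byte 0xE1 = 11100001 → 3-byte char #4 = E1 82 BE.
Leading byte 0xE1 = 11100001 matches 1110xxxx → 3-byte sequence.
Byte 1: 0xE1 = 11100001, payload 0001 (4 bits).
Byte 2: 0x82 = 10000010 (10xxxxxx ✓), payload 000010.
Byte 3: 0xBE = 10111110 (10xxxxxx ✓), payload 111110.
Concatenate: 0001000010111110 = 0x10BE (16 bits → U+10BE).

U+10BE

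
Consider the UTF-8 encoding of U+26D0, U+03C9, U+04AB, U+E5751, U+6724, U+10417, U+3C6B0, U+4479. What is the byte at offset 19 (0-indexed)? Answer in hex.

0xBC

U+26D0 → 3-byte form E2 9B 90 at offsets 0–2.
U+03C9 → 2-byte form CF 89 at offsets 3–4.
U+04AB → 2-byte form D2 AB at offsets 5–6.
U+E5751 → 4-byte form F3 A5 9D 91 at offsets 7–10.
U+6724 → 3-byte form E6 9C A4 at offsets 11–13.
U+10417 → 4-byte form F0 90 90 97 at offsets 14–17.
U+3C6B0 → 4-byte form F0 BC 9A B0 at offsets 18–21.
Offset 19 falls in char 7's range; it's byte 2 of F0 BC 9A B0 = 0xBC.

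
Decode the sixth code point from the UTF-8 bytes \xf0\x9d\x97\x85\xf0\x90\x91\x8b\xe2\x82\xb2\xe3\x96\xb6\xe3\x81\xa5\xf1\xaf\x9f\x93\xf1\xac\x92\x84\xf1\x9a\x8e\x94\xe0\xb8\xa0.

Offset 0: leading byte 0xF0 = 11110000 → 4-byte char #1 = F0 9D 97 85.
Offset 4: leading byte 0xF0 = 11110000 → 4-byte char #2 = F0 90 91 8B.
Offset 8: leading byte 0xE2 = 11100010 → 3-byte char #3 = E2 82 B2.
Offset 11: leading byte 0xE3 = 11100011 → 3-byte char #4 = E3 96 B6.
Offset 14: leading byte 0xE3 = 11100011 → 3-byte char #5 = E3 81 A5.
Offset 17: leading byte 0xF1 = 11110001 → 4-byte char #6 = F1 AF 9F 93.
Leading byte 0xF1 = 11110001 matches 11110xxx → 4-byte sequence.
Byte 1: 0xF1 = 11110001, payload 001 (3 bits).
Byte 2: 0xAF = 10101111 (10xxxxxx ✓), payload 101111.
Byte 3: 0x9F = 10011111 (10xxxxxx ✓), payload 011111.
Byte 4: 0x93 = 10010011 (10xxxxxx ✓), payload 010011.
Concatenate: 001101111011111010011 = 0x6F7D3 (21 bits → U+6F7D3).

U+6F7D3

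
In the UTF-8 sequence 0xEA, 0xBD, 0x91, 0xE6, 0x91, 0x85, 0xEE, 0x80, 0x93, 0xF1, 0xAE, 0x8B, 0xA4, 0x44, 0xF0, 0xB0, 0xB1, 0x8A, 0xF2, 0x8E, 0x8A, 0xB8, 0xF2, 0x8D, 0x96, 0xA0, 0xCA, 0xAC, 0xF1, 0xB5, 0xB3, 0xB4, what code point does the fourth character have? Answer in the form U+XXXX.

U+6E2E4

Offset 0: leading byte 0xEA = 11101010 → 3-byte char #1 = EA BD 91.
Offset 3: leading byte 0xE6 = 11100110 → 3-byte char #2 = E6 91 85.
Offset 6: leading byte 0xEE = 11101110 → 3-byte char #3 = EE 80 93.
Offset 9: leading byte 0xF1 = 11110001 → 4-byte char #4 = F1 AE 8B A4.
Leading byte 0xF1 = 11110001 matches 11110xxx → 4-byte sequence.
Byte 1: 0xF1 = 11110001, payload 001 (3 bits).
Byte 2: 0xAE = 10101110 (10xxxxxx ✓), payload 101110.
Byte 3: 0x8B = 10001011 (10xxxxxx ✓), payload 001011.
Byte 4: 0xA4 = 10100100 (10xxxxxx ✓), payload 100100.
Concatenate: 001101110001011100100 = 0x6E2E4 (21 bits → U+6E2E4).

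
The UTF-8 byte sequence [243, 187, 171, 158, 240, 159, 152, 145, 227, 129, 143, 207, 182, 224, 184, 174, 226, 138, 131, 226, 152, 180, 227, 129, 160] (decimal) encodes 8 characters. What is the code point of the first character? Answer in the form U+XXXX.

Offset 0: leading byte 0xF3 = 11110011 → 4-byte char #1 = F3 BB AB 9E.
Leading byte 0xF3 = 11110011 matches 11110xxx → 4-byte sequence.
Byte 1: 0xF3 = 11110011, payload 011 (3 bits).
Byte 2: 0xBB = 10111011 (10xxxxxx ✓), payload 111011.
Byte 3: 0xAB = 10101011 (10xxxxxx ✓), payload 101011.
Byte 4: 0x9E = 10011110 (10xxxxxx ✓), payload 011110.
Concatenate: 011111011101011011110 = 0xFBADE (21 bits → U+FBADE).

U+FBADE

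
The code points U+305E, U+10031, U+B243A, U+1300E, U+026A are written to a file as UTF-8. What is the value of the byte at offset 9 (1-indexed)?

0xB2

1-indexed offset 9 is 0-indexed offset 8.
U+305E → 3-byte form E3 81 9E at offsets 0–2.
U+10031 → 4-byte form F0 90 80 B1 at offsets 3–6.
U+B243A → 4-byte form F2 B2 90 BA at offsets 7–10.
Offset 8 falls in char 3's range; it's byte 2 of F2 B2 90 BA = 0xB2.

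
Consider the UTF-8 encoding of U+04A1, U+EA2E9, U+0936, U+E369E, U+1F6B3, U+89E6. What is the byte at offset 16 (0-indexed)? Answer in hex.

0xB3

U+04A1 → 2-byte form D2 A1 at offsets 0–1.
U+EA2E9 → 4-byte form F3 AA 8B A9 at offsets 2–5.
U+0936 → 3-byte form E0 A4 B6 at offsets 6–8.
U+E369E → 4-byte form F3 A3 9A 9E at offsets 9–12.
U+1F6B3 → 4-byte form F0 9F 9A B3 at offsets 13–16.
Offset 16 falls in char 5's range; it's byte 4 of F0 9F 9A B3 = 0xB3.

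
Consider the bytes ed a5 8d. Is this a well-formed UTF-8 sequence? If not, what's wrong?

Structurally a 3-byte sequence; payload = 0xD94D.
But 0xD94D is in U+D800–U+DFFF, the surrogate range. Surrogates are not Unicode scalar values and are forbidden in UTF-8.

invalid (encodes a surrogate (U+D800–U+DFFF))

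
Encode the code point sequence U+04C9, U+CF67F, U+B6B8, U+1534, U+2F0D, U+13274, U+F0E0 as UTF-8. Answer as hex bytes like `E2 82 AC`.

U+04C9: 2-byte form → D3 89.
U+CF67F: 4-byte form → F3 8F 99 BF.
U+B6B8: 3-byte form → EB 9A B8.
U+1534: 3-byte form → E1 94 B4.
U+2F0D: 3-byte form → E2 BC 8D.
U+13274: 4-byte form → F0 93 89 B4.
U+F0E0: 3-byte form → EF 83 A0.
Concatenated (22 bytes): D3 89 F3 8F 99 BF EB 9A B8 E1 94 B4 E2 BC 8D F0 93 89 B4 EF 83 A0.

D3 89 F3 8F 99 BF EB 9A B8 E1 94 B4 E2 BC 8D F0 93 89 B4 EF 83 A0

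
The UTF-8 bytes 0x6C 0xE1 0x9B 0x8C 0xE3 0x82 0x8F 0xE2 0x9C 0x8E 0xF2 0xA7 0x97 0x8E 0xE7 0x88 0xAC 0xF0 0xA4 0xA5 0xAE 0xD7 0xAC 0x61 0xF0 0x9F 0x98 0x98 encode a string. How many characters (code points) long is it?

10

Byte at offset 0: 0x6C = 01101100 → 1-byte char (#1). Advance 1.
Byte at offset 1: 0xE1 = 11100001 → 3-byte char (#2). Advance 3.
Byte at offset 4: 0xE3 = 11100011 → 3-byte char (#3). Advance 3.
Byte at offset 7: 0xE2 = 11100010 → 3-byte char (#4). Advance 3.
Byte at offset 10: 0xF2 = 11110010 → 4-byte char (#5). Advance 4.
Byte at offset 14: 0xE7 = 11100111 → 3-byte char (#6). Advance 3.
Byte at offset 17: 0xF0 = 11110000 → 4-byte char (#7). Advance 4.
Byte at offset 21: 0xD7 = 11010111 → 2-byte char (#8). Advance 2.
Byte at offset 23: 0x61 = 01100001 → 1-byte char (#9). Advance 1.
Byte at offset 24: 0xF0 = 11110000 → 4-byte char (#10). Advance 4.
Reached end at offset 28 after 10 code points.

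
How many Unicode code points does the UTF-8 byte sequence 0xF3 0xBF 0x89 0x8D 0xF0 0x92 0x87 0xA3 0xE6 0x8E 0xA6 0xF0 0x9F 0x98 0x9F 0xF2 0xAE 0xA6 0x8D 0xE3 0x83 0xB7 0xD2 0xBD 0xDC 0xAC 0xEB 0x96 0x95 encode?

9

Byte at offset 0: 0xF3 = 11110011 → 4-byte char (#1). Advance 4.
Byte at offset 4: 0xF0 = 11110000 → 4-byte char (#2). Advance 4.
Byte at offset 8: 0xE6 = 11100110 → 3-byte char (#3). Advance 3.
Byte at offset 11: 0xF0 = 11110000 → 4-byte char (#4). Advance 4.
Byte at offset 15: 0xF2 = 11110010 → 4-byte char (#5). Advance 4.
Byte at offset 19: 0xE3 = 11100011 → 3-byte char (#6). Advance 3.
Byte at offset 22: 0xD2 = 11010010 → 2-byte char (#7). Advance 2.
Byte at offset 24: 0xDC = 11011100 → 2-byte char (#8). Advance 2.
Byte at offset 26: 0xEB = 11101011 → 3-byte char (#9). Advance 3.
Reached end at offset 29 after 9 code points.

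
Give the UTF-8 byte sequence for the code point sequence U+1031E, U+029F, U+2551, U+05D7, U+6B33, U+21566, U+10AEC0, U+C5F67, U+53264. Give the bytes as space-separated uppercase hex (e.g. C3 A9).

U+1031E: 4-byte form → F0 90 8C 9E.
U+029F: 2-byte form → CA 9F.
U+2551: 3-byte form → E2 95 91.
U+05D7: 2-byte form → D7 97.
U+6B33: 3-byte form → E6 AC B3.
U+21566: 4-byte form → F0 A1 95 A6.
U+10AEC0: 4-byte form → F4 8A BB 80.
U+C5F67: 4-byte form → F3 85 BD A7.
U+53264: 4-byte form → F1 93 89 A4.
Concatenated (30 bytes): F0 90 8C 9E CA 9F E2 95 91 D7 97 E6 AC B3 F0 A1 95 A6 F4 8A BB 80 F3 85 BD A7 F1 93 89 A4.

F0 90 8C 9E CA 9F E2 95 91 D7 97 E6 AC B3 F0 A1 95 A6 F4 8A BB 80 F3 85 BD A7 F1 93 89 A4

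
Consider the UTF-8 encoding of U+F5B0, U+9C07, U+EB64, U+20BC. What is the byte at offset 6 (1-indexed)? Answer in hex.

0x87

1-indexed offset 6 is 0-indexed offset 5.
U+F5B0 → 3-byte form EF 96 B0 at offsets 0–2.
U+9C07 → 3-byte form E9 B0 87 at offsets 3–5.
Offset 5 falls in char 2's range; it's byte 3 of E9 B0 87 = 0x87.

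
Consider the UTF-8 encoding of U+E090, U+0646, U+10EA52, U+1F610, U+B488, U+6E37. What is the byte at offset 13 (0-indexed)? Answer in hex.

U+E090 → 3-byte form EE 82 90 at offsets 0–2.
U+0646 → 2-byte form D9 86 at offsets 3–4.
U+10EA52 → 4-byte form F4 8E A9 92 at offsets 5–8.
U+1F610 → 4-byte form F0 9F 98 90 at offsets 9–12.
U+B488 → 3-byte form EB 92 88 at offsets 13–15.
Offset 13 falls in char 5's range; it's byte 1 of EB 92 88 = 0xEB.

0xEB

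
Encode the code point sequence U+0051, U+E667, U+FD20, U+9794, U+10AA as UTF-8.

U+0051: 1-byte form → 51.
U+E667: 3-byte form → EE 99 A7.
U+FD20: 3-byte form → EF B4 A0.
U+9794: 3-byte form → E9 9E 94.
U+10AA: 3-byte form → E1 82 AA.
Concatenated (13 bytes): 51 EE 99 A7 EF B4 A0 E9 9E 94 E1 82 AA.

51 EE 99 A7 EF B4 A0 E9 9E 94 E1 82 AA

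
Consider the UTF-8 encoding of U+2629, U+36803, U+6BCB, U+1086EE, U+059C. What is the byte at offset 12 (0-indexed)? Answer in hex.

U+2629 → 3-byte form E2 98 A9 at offsets 0–2.
U+36803 → 4-byte form F0 B6 A0 83 at offsets 3–6.
U+6BCB → 3-byte form E6 AF 8B at offsets 7–9.
U+1086EE → 4-byte form F4 88 9B AE at offsets 10–13.
Offset 12 falls in char 4's range; it's byte 3 of F4 88 9B AE = 0x9B.

0x9B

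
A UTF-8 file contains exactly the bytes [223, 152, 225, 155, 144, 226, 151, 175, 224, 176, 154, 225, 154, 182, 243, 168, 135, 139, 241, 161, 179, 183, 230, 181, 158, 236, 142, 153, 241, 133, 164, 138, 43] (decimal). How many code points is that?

Byte at offset 0: 0xDF = 11011111 → 2-byte char (#1). Advance 2.
Byte at offset 2: 0xE1 = 11100001 → 3-byte char (#2). Advance 3.
Byte at offset 5: 0xE2 = 11100010 → 3-byte char (#3). Advance 3.
Byte at offset 8: 0xE0 = 11100000 → 3-byte char (#4). Advance 3.
Byte at offset 11: 0xE1 = 11100001 → 3-byte char (#5). Advance 3.
Byte at offset 14: 0xF3 = 11110011 → 4-byte char (#6). Advance 4.
Byte at offset 18: 0xF1 = 11110001 → 4-byte char (#7). Advance 4.
Byte at offset 22: 0xE6 = 11100110 → 3-byte char (#8). Advance 3.
Byte at offset 25: 0xEC = 11101100 → 3-byte char (#9). Advance 3.
Byte at offset 28: 0xF1 = 11110001 → 4-byte char (#10). Advance 4.
Byte at offset 32: 0x2B = 00101011 → 1-byte char (#11). Advance 1.
Reached end at offset 33 after 11 code points.

11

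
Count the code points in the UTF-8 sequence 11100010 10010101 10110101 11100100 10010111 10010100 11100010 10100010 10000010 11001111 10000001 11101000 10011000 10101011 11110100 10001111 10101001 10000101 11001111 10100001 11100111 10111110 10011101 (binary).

8

Byte at offset 0: 0xE2 = 11100010 → 3-byte char (#1). Advance 3.
Byte at offset 3: 0xE4 = 11100100 → 3-byte char (#2). Advance 3.
Byte at offset 6: 0xE2 = 11100010 → 3-byte char (#3). Advance 3.
Byte at offset 9: 0xCF = 11001111 → 2-byte char (#4). Advance 2.
Byte at offset 11: 0xE8 = 11101000 → 3-byte char (#5). Advance 3.
Byte at offset 14: 0xF4 = 11110100 → 4-byte char (#6). Advance 4.
Byte at offset 18: 0xCF = 11001111 → 2-byte char (#7). Advance 2.
Byte at offset 20: 0xE7 = 11100111 → 3-byte char (#8). Advance 3.
Reached end at offset 23 after 8 code points.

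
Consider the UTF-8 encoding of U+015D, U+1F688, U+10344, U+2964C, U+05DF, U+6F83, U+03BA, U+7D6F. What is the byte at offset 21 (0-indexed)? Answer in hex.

0xE7

U+015D → 2-byte form C5 9D at offsets 0–1.
U+1F688 → 4-byte form F0 9F 9A 88 at offsets 2–5.
U+10344 → 4-byte form F0 90 8D 84 at offsets 6–9.
U+2964C → 4-byte form F0 A9 99 8C at offsets 10–13.
U+05DF → 2-byte form D7 9F at offsets 14–15.
U+6F83 → 3-byte form E6 BE 83 at offsets 16–18.
U+03BA → 2-byte form CE BA at offsets 19–20.
U+7D6F → 3-byte form E7 B5 AF at offsets 21–23.
Offset 21 falls in char 8's range; it's byte 1 of E7 B5 AF = 0xE7.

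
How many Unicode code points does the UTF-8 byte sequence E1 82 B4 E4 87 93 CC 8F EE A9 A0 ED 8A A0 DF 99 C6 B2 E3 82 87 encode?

8

Byte at offset 0: 0xE1 = 11100001 → 3-byte char (#1). Advance 3.
Byte at offset 3: 0xE4 = 11100100 → 3-byte char (#2). Advance 3.
Byte at offset 6: 0xCC = 11001100 → 2-byte char (#3). Advance 2.
Byte at offset 8: 0xEE = 11101110 → 3-byte char (#4). Advance 3.
Byte at offset 11: 0xED = 11101101 → 3-byte char (#5). Advance 3.
Byte at offset 14: 0xDF = 11011111 → 2-byte char (#6). Advance 2.
Byte at offset 16: 0xC6 = 11000110 → 2-byte char (#7). Advance 2.
Byte at offset 18: 0xE3 = 11100011 → 3-byte char (#8). Advance 3.
Reached end at offset 21 after 8 code points.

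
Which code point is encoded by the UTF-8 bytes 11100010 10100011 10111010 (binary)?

U+28FA

Leading byte 0xE2 = 11100010 matches 1110xxxx → 3-byte sequence.
Byte 1: 0xE2 = 11100010, payload 0010 (4 bits).
Byte 2: 0xA3 = 10100011 (10xxxxxx ✓), payload 100011.
Byte 3: 0xBA = 10111010 (10xxxxxx ✓), payload 111010.
Concatenate: 0010100011111010 = 0x28FA (16 bits → U+28FA).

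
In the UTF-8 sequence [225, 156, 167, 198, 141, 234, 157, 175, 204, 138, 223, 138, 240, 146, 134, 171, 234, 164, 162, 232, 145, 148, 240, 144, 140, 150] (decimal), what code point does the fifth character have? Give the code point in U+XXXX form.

U+07CA

Offset 0: leading byte 0xE1 = 11100001 → 3-byte char #1 = E1 9C A7.
Offset 3: leading byte 0xC6 = 11000110 → 2-byte char #2 = C6 8D.
Offset 5: leading byte 0xEA = 11101010 → 3-byte char #3 = EA 9D AF.
Offset 8: leading byte 0xCC = 11001100 → 2-byte char #4 = CC 8A.
Offset 10: leading byte 0xDF = 11011111 → 2-byte char #5 = DF 8A.
Leading byte 0xDF = 11011111 matches 110xxxxx → 2-byte sequence.
Byte 1: 0xDF = 11011111, payload 11111 (5 bits).
Byte 2: 0x8A = 10001010 (10xxxxxx ✓), payload 001010.
Concatenate: 11111001010 = 0x7CA (11 bits → U+07CA).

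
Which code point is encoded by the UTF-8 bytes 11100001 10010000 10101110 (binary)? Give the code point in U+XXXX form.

Leading byte 0xE1 = 11100001 matches 1110xxxx → 3-byte sequence.
Byte 1: 0xE1 = 11100001, payload 0001 (4 bits).
Byte 2: 0x90 = 10010000 (10xxxxxx ✓), payload 010000.
Byte 3: 0xAE = 10101110 (10xxxxxx ✓), payload 101110.
Concatenate: 0001010000101110 = 0x142E (16 bits → U+142E).

U+142E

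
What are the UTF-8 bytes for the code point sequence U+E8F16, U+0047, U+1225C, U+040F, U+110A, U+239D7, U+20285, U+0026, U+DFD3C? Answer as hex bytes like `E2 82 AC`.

U+E8F16: 4-byte form → F3 A8 BC 96.
U+0047: 1-byte form → 47.
U+1225C: 4-byte form → F0 92 89 9C.
U+040F: 2-byte form → D0 8F.
U+110A: 3-byte form → E1 84 8A.
U+239D7: 4-byte form → F0 A3 A7 97.
U+20285: 4-byte form → F0 A0 8A 85.
U+0026: 1-byte form → 26.
U+DFD3C: 4-byte form → F3 9F B4 BC.
Concatenated (27 bytes): F3 A8 BC 96 47 F0 92 89 9C D0 8F E1 84 8A F0 A3 A7 97 F0 A0 8A 85 26 F3 9F B4 BC.

F3 A8 BC 96 47 F0 92 89 9C D0 8F E1 84 8A F0 A3 A7 97 F0 A0 8A 85 26 F3 9F B4 BC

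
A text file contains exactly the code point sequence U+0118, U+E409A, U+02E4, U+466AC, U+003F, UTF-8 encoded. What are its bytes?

C4 98 F3 A4 82 9A CB A4 F1 86 9A AC 3F

U+0118: 2-byte form → C4 98.
U+E409A: 4-byte form → F3 A4 82 9A.
U+02E4: 2-byte form → CB A4.
U+466AC: 4-byte form → F1 86 9A AC.
U+003F: 1-byte form → 3F.
Concatenated (13 bytes): C4 98 F3 A4 82 9A CB A4 F1 86 9A AC 3F.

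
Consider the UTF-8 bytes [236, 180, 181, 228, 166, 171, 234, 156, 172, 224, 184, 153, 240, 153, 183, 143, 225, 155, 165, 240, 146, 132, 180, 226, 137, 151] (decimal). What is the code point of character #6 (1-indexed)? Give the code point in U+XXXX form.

Offset 0: leading byte 0xEC = 11101100 → 3-byte char #1 = EC B4 B5.
Offset 3: leading byte 0xE4 = 11100100 → 3-byte char #2 = E4 A6 AB.
Offset 6: leading byte 0xEA = 11101010 → 3-byte char #3 = EA 9C AC.
Offset 9: leading byte 0xE0 = 11100000 → 3-byte char #4 = E0 B8 99.
Offset 12: leading byte 0xF0 = 11110000 → 4-byte char #5 = F0 99 B7 8F.
Offset 16: leading byte 0xE1 = 11100001 → 3-byte char #6 = E1 9B A5.
Leading byte 0xE1 = 11100001 matches 1110xxxx → 3-byte sequence.
Byte 1: 0xE1 = 11100001, payload 0001 (4 bits).
Byte 2: 0x9B = 10011011 (10xxxxxx ✓), payload 011011.
Byte 3: 0xA5 = 10100101 (10xxxxxx ✓), payload 100101.
Concatenate: 0001011011100101 = 0x16E5 (16 bits → U+16E5).

U+16E5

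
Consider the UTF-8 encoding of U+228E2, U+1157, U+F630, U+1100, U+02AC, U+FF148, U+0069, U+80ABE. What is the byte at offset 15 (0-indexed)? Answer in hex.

U+228E2 → 4-byte form F0 A2 A3 A2 at offsets 0–3.
U+1157 → 3-byte form E1 85 97 at offsets 4–6.
U+F630 → 3-byte form EF 98 B0 at offsets 7–9.
U+1100 → 3-byte form E1 84 80 at offsets 10–12.
U+02AC → 2-byte form CA AC at offsets 13–14.
U+FF148 → 4-byte form F3 BF 85 88 at offsets 15–18.
Offset 15 falls in char 6's range; it's byte 1 of F3 BF 85 88 = 0xF3.

0xF3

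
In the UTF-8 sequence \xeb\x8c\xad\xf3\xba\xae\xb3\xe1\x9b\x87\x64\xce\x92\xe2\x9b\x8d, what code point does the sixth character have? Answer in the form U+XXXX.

Offset 0: leading byte 0xEB = 11101011 → 3-byte char #1 = EB 8C AD.
Offset 3: leading byte 0xF3 = 11110011 → 4-byte char #2 = F3 BA AE B3.
Offset 7: leading byte 0xE1 = 11100001 → 3-byte char #3 = E1 9B 87.
Offset 10: leading byte 0x64 = 01100100 → 1-byte char #4 = 64.
Offset 11: leading byte 0xCE = 11001110 → 2-byte char #5 = CE 92.
Offset 13: leading byte 0xE2 = 11100010 → 3-byte char #6 = E2 9B 8D.
Leading byte 0xE2 = 11100010 matches 1110xxxx → 3-byte sequence.
Byte 1: 0xE2 = 11100010, payload 0010 (4 bits).
Byte 2: 0x9B = 10011011 (10xxxxxx ✓), payload 011011.
Byte 3: 0x8D = 10001101 (10xxxxxx ✓), payload 001101.
Concatenate: 0010011011001101 = 0x26CD (16 bits → U+26CD).

U+26CD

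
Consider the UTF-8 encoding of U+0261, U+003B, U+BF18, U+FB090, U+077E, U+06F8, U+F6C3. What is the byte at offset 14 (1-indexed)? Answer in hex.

0xB8

1-indexed offset 14 is 0-indexed offset 13.
U+0261 → 2-byte form C9 A1 at offsets 0–1.
U+003B → 1-byte form 3B at offsets 2–2.
U+BF18 → 3-byte form EB BC 98 at offsets 3–5.
U+FB090 → 4-byte form F3 BB 82 90 at offsets 6–9.
U+077E → 2-byte form DD BE at offsets 10–11.
U+06F8 → 2-byte form DB B8 at offsets 12–13.
Offset 13 falls in char 6's range; it's byte 2 of DB B8 = 0xB8.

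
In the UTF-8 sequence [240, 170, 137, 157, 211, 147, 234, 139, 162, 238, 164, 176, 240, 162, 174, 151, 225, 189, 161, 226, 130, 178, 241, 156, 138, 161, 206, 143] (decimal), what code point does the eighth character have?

U+5C2A1

Offset 0: leading byte 0xF0 = 11110000 → 4-byte char #1 = F0 AA 89 9D.
Offset 4: leading byte 0xD3 = 11010011 → 2-byte char #2 = D3 93.
Offset 6: leading byte 0xEA = 11101010 → 3-byte char #3 = EA 8B A2.
Offset 9: leading byte 0xEE = 11101110 → 3-byte char #4 = EE A4 B0.
Offset 12: leading byte 0xF0 = 11110000 → 4-byte char #5 = F0 A2 AE 97.
Offset 16: leading byte 0xE1 = 11100001 → 3-byte char #6 = E1 BD A1.
Offset 19: leading byte 0xE2 = 11100010 → 3-byte char #7 = E2 82 B2.
Offset 22: leading byte 0xF1 = 11110001 → 4-byte char #8 = F1 9C 8A A1.
Leading byte 0xF1 = 11110001 matches 11110xxx → 4-byte sequence.
Byte 1: 0xF1 = 11110001, payload 001 (3 bits).
Byte 2: 0x9C = 10011100 (10xxxxxx ✓), payload 011100.
Byte 3: 0x8A = 10001010 (10xxxxxx ✓), payload 001010.
Byte 4: 0xA1 = 10100001 (10xxxxxx ✓), payload 100001.
Concatenate: 001011100001010100001 = 0x5C2A1 (21 bits → U+5C2A1).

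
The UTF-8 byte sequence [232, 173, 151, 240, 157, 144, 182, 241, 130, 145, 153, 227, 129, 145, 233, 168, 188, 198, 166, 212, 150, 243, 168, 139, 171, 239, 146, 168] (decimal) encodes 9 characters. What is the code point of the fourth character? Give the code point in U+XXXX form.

U+3051

Offset 0: leading byte 0xE8 = 11101000 → 3-byte char #1 = E8 AD 97.
Offset 3: leading byte 0xF0 = 11110000 → 4-byte char #2 = F0 9D 90 B6.
Offset 7: leading byte 0xF1 = 11110001 → 4-byte char #3 = F1 82 91 99.
Offset 11: leading byte 0xE3 = 11100011 → 3-byte char #4 = E3 81 91.
Leading byte 0xE3 = 11100011 matches 1110xxxx → 3-byte sequence.
Byte 1: 0xE3 = 11100011, payload 0011 (4 bits).
Byte 2: 0x81 = 10000001 (10xxxxxx ✓), payload 000001.
Byte 3: 0x91 = 10010001 (10xxxxxx ✓), payload 010001.
Concatenate: 0011000001010001 = 0x3051 (16 bits → U+3051).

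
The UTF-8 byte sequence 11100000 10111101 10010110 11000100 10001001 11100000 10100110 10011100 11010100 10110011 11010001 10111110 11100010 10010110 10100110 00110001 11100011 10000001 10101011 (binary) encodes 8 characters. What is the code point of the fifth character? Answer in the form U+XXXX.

U+047E

Offset 0: leading byte 0xE0 = 11100000 → 3-byte char #1 = E0 BD 96.
Offset 3: leading byte 0xC4 = 11000100 → 2-byte char #2 = C4 89.
Offset 5: leading byte 0xE0 = 11100000 → 3-byte char #3 = E0 A6 9C.
Offset 8: leading byte 0xD4 = 11010100 → 2-byte char #4 = D4 B3.
Offset 10: leading byte 0xD1 = 11010001 → 2-byte char #5 = D1 BE.
Leading byte 0xD1 = 11010001 matches 110xxxxx → 2-byte sequence.
Byte 1: 0xD1 = 11010001, payload 10001 (5 bits).
Byte 2: 0xBE = 10111110 (10xxxxxx ✓), payload 111110.
Concatenate: 10001111110 = 0x47E (11 bits → U+047E).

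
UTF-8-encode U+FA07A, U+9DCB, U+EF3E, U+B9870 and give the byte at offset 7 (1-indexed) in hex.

1-indexed offset 7 is 0-indexed offset 6.
U+FA07A → 4-byte form F3 BA 81 BA at offsets 0–3.
U+9DCB → 3-byte form E9 B7 8B at offsets 4–6.
Offset 6 falls in char 2's range; it's byte 3 of E9 B7 8B = 0x8B.

0x8B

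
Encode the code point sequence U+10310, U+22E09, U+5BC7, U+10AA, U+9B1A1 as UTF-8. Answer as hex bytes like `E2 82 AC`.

U+10310: 4-byte form → F0 90 8C 90.
U+22E09: 4-byte form → F0 A2 B8 89.
U+5BC7: 3-byte form → E5 AF 87.
U+10AA: 3-byte form → E1 82 AA.
U+9B1A1: 4-byte form → F2 9B 86 A1.
Concatenated (18 bytes): F0 90 8C 90 F0 A2 B8 89 E5 AF 87 E1 82 AA F2 9B 86 A1.

F0 90 8C 90 F0 A2 B8 89 E5 AF 87 E1 82 AA F2 9B 86 A1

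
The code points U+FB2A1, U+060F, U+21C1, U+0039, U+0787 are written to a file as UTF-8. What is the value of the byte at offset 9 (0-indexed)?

U+FB2A1 → 4-byte form F3 BB 8A A1 at offsets 0–3.
U+060F → 2-byte form D8 8F at offsets 4–5.
U+21C1 → 3-byte form E2 87 81 at offsets 6–8.
U+0039 → 1-byte form 39 at offsets 9–9.
Offset 9 falls in char 4's range; it's byte 1 of 39 = 0x39.

0x39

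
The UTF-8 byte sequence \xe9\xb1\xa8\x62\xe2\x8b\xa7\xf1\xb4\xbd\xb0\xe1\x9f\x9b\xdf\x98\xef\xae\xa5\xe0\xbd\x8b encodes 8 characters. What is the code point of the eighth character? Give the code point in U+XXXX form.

U+0F4B

Offset 0: leading byte 0xE9 = 11101001 → 3-byte char #1 = E9 B1 A8.
Offset 3: leading byte 0x62 = 01100010 → 1-byte char #2 = 62.
Offset 4: leading byte 0xE2 = 11100010 → 3-byte char #3 = E2 8B A7.
Offset 7: leading byte 0xF1 = 11110001 → 4-byte char #4 = F1 B4 BD B0.
Offset 11: leading byte 0xE1 = 11100001 → 3-byte char #5 = E1 9F 9B.
Offset 14: leading byte 0xDF = 11011111 → 2-byte char #6 = DF 98.
Offset 16: leading byte 0xEF = 11101111 → 3-byte char #7 = EF AE A5.
Offset 19: leading byte 0xE0 = 11100000 → 3-byte char #8 = E0 BD 8B.
Leading byte 0xE0 = 11100000 matches 1110xxxx → 3-byte sequence.
Byte 1: 0xE0 = 11100000, payload 0000 (4 bits).
Byte 2: 0xBD = 10111101 (10xxxxxx ✓), payload 111101.
Byte 3: 0x8B = 10001011 (10xxxxxx ✓), payload 001011.
Concatenate: 0000111101001011 = 0xF4B (16 bits → U+0F4B).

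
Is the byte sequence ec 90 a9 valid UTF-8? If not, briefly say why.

Leading byte 0xEC = 11101100 → 3-byte form.
Continuation bytes 0x90=10010000, 0xA9=10101001 all match 10xxxxxx.
Decoded value 0xC429 is ≥ 0x800 (shortest form) and not a surrogate.

valid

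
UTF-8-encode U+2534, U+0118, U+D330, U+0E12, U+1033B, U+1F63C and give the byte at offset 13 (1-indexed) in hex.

0x90

1-indexed offset 13 is 0-indexed offset 12.
U+2534 → 3-byte form E2 94 B4 at offsets 0–2.
U+0118 → 2-byte form C4 98 at offsets 3–4.
U+D330 → 3-byte form ED 8C B0 at offsets 5–7.
U+0E12 → 3-byte form E0 B8 92 at offsets 8–10.
U+1033B → 4-byte form F0 90 8C BB at offsets 11–14.
Offset 12 falls in char 5's range; it's byte 2 of F0 90 8C BB = 0x90.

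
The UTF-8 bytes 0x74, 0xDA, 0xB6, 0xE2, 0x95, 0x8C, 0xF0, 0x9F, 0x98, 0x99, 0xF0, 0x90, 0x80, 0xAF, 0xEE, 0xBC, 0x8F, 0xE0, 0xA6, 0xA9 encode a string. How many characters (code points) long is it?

Byte at offset 0: 0x74 = 01110100 → 1-byte char (#1). Advance 1.
Byte at offset 1: 0xDA = 11011010 → 2-byte char (#2). Advance 2.
Byte at offset 3: 0xE2 = 11100010 → 3-byte char (#3). Advance 3.
Byte at offset 6: 0xF0 = 11110000 → 4-byte char (#4). Advance 4.
Byte at offset 10: 0xF0 = 11110000 → 4-byte char (#5). Advance 4.
Byte at offset 14: 0xEE = 11101110 → 3-byte char (#6). Advance 3.
Byte at offset 17: 0xE0 = 11100000 → 3-byte char (#7). Advance 3.
Reached end at offset 20 after 7 code points.

7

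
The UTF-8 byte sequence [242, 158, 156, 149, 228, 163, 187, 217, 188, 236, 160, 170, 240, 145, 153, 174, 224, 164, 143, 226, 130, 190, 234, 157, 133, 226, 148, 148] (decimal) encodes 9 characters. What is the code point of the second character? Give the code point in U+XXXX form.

U+48FB

Offset 0: leading byte 0xF2 = 11110010 → 4-byte char #1 = F2 9E 9C 95.
Offset 4: leading byte 0xE4 = 11100100 → 3-byte char #2 = E4 A3 BB.
Leading byte 0xE4 = 11100100 matches 1110xxxx → 3-byte sequence.
Byte 1: 0xE4 = 11100100, payload 0100 (4 bits).
Byte 2: 0xA3 = 10100011 (10xxxxxx ✓), payload 100011.
Byte 3: 0xBB = 10111011 (10xxxxxx ✓), payload 111011.
Concatenate: 0100100011111011 = 0x48FB (16 bits → U+48FB).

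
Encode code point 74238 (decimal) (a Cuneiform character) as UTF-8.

U+121FE = 0x121FE = 74238 decimal. In range U+10000–U+10FFFF → 4-byte form: 11110xxx 10xxxxxx 10xxxxxx 10xxxxxx.
Binary (21 bits): 000010010000111111110.
Split 3+6+6+6: 000 | 010010 | 000111 | 111110.
Byte 1: 11110000 = 0xF0.
Byte 2: 10010010 = 0x92.
Byte 3: 10000111 = 0x87.
Byte 4: 10111110 = 0xBE.

F0 92 87 BE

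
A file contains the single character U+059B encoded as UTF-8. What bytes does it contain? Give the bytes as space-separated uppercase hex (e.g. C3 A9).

D6 9B

U+059B = 0x59B = 1435 decimal. In range U+0080–U+07FF → 2-byte form: 110xxxxx 10xxxxxx.
Binary (11 bits): 10110011011.
Split 5+6: 10110 | 011011.
Byte 1: 11010110 = 0xD6.
Byte 2: 10011011 = 0x9B.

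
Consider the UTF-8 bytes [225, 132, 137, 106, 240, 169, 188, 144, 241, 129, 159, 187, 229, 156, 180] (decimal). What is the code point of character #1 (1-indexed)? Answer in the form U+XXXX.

U+1109

Offset 0: leading byte 0xE1 = 11100001 → 3-byte char #1 = E1 84 89.
Leading byte 0xE1 = 11100001 matches 1110xxxx → 3-byte sequence.
Byte 1: 0xE1 = 11100001, payload 0001 (4 bits).
Byte 2: 0x84 = 10000100 (10xxxxxx ✓), payload 000100.
Byte 3: 0x89 = 10001001 (10xxxxxx ✓), payload 001001.
Concatenate: 0001000100001001 = 0x1109 (16 bits → U+1109).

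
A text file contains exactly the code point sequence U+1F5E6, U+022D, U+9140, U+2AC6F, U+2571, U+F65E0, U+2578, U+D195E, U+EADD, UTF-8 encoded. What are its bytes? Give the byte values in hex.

F0 9F 97 A6 C8 AD E9 85 80 F0 AA B1 AF E2 95 B1 F3 B6 97 A0 E2 95 B8 F3 91 A5 9E EE AB 9D

U+1F5E6: 4-byte form → F0 9F 97 A6.
U+022D: 2-byte form → C8 AD.
U+9140: 3-byte form → E9 85 80.
U+2AC6F: 4-byte form → F0 AA B1 AF.
U+2571: 3-byte form → E2 95 B1.
U+F65E0: 4-byte form → F3 B6 97 A0.
U+2578: 3-byte form → E2 95 B8.
U+D195E: 4-byte form → F3 91 A5 9E.
U+EADD: 3-byte form → EE AB 9D.
Concatenated (30 bytes): F0 9F 97 A6 C8 AD E9 85 80 F0 AA B1 AF E2 95 B1 F3 B6 97 A0 E2 95 B8 F3 91 A5 9E EE AB 9D.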